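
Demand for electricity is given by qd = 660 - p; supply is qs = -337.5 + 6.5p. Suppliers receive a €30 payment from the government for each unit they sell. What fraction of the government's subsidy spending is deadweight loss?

Pre-subsidy: 660 - p = -337.5 + 6.5p gives p* = 133, q* = 527.
With the subsidy, sellers receive ps = pb + 30 for each unit, where pb is the price buyers pay.
Supply in terms of pb becomes qs = -337.5 + 6.5(pb + 30) = -142.5 + 6.5pb. Setting this equal to demand: 660 - pb = -142.5 + 6.5pb, so pb = 107.
Sellers receive ps = 107 + 30 = 137; q' = 660 − 1·107 = 553.
ΔCS = ½(527 + 553)(133 − 107) = 14040; ΔPS = ½(527 + 553)(137 − 133) = 2160.
Government spending = 30 × 553 = 16590.
DWL = ½ × 30 × (553 − 527) = 390; fraction = 390 / 16590 = 13/553.

DWL / government spending = 13/553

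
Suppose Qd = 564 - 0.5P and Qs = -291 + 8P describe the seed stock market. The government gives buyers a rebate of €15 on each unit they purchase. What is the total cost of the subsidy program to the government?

Government cost = 132795/17

Pre-subsidy: 564 - 0.5P = -291 + 8P gives P* = 1710/17, Q* = 8733/17.
With the rebate, buyers effectively pay Pb = Ps − 15, where Ps is the price sellers receive.
Demand in terms of Ps becomes Qd = 564 − 0.5(Ps − 15) = 571.5 - 0.5Ps. Setting this equal to supply: 571.5 - 0.5Ps = -291 + 8Ps, so Ps = 1725/17.
Buyers pay Pb = 1725/17 − 15 = 1470/17; Q' = -291 + 8·(1725/17) = 8853/17.
Government outlay = subsidy × quantity = 15 × 8853/17 = 132795/17.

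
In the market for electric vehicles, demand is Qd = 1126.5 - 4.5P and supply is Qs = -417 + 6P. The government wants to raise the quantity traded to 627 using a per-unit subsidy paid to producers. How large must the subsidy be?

Required subsidy s = 63 per unit

At Q = 627, invert demand for the buyer price: Pb = (1126.5 − 627)/4.5 = 111; invert supply for the seller price: Ps = (627 − (-417))/6 = 174.
The subsidy must fill the gap: s = Ps − Pb = 174 − 111 = 63.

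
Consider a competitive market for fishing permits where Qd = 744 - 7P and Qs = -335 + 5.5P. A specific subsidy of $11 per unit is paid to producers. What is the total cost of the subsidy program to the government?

Pre-subsidy: 744 - 7P = -335 + 5.5P gives P* = 86.32, Q* = 139.76.
With the subsidy, sellers receive Ps = Pb + 11 for each unit, where Pb is the price buyers pay.
Supply in terms of Pb becomes Qs = -335 + 5.5(Pb + 11) = -274.5 + 5.5Pb. Setting this equal to demand: 744 - 7Pb = -274.5 + 5.5Pb, so Pb = 81.48.
Sellers receive Ps = 81.48 + 11 = 92.48; Q' = 744 − 7·81.48 = 173.64.
Government outlay = subsidy × quantity = 11 × 173.64 = 1910.04.

Government cost = $1910.04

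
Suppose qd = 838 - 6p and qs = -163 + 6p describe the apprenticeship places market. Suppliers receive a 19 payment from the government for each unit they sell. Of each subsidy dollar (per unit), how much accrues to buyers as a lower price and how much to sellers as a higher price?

Buyers gain 9.5 per unit; sellers gain 9.5 per unit

Pre-subsidy: 838 - 6p = -163 + 6p gives p* = 1001/12, q* = 337.5.
With the subsidy, sellers receive ps = pb + 19 for each unit, where pb is the price buyers pay.
Supply in terms of pb becomes qs = -163 + 6(pb + 19) = -49 + 6pb. Setting this equal to demand: 838 - 6pb = -49 + 6pb, so pb = 887/12.
Sellers receive ps = 887/12 + 19 = 1115/12; q' = 838 − 6·(887/12) = 394.5.
Buyers' price falls by p* − pb = 1001/12 − 887/12 = 9.5; sellers' price rises by ps − p* = 1115/12 − 1001/12 = 9.5.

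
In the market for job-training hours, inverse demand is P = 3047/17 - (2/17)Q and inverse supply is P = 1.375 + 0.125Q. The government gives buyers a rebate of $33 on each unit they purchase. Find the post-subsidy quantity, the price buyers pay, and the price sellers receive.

Q' = 869; buyers pay $77; sellers receive $110

Pre-subsidy: 3047/17 - (2/17)Q = 1.375 + 0.125Q gives Q* = 733 and P* = 93.
With the rebate, buyers effectively pay Pb = Ps − 33, where Ps is the price sellers receive.
On the curves, Pb = 3047/17 - (2/17)Q and Ps = 1.375 + 0.125Q; the wedge Ps − Pb = 33 gives 1.375 + 0.125Q − (3047/17 - (2/17)Q) = 33, so Q' = 869.
Then Pb = 3047/17 − (2/17)·869 = 77 and Ps = 1.375 + 0.125·869 = 110.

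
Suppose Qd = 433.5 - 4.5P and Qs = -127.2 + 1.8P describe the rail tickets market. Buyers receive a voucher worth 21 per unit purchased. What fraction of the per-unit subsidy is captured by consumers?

Pre-subsidy: 433.5 - 4.5P = -127.2 + 1.8P gives P* = 89, Q* = 33.
With the rebate, buyers effectively pay Pb = Ps − 21, where Ps is the price sellers receive.
Demand in terms of Ps becomes Qd = 433.5 − 4.5(Ps − 21) = 528 - 4.5Ps. Setting this equal to supply: 528 - 4.5Ps = -127.2 + 1.8Ps, so Ps = 104.
Buyers pay Pb = 104 − 21 = 83; Q' = -127.2 + 1.8·104 = 60.
Buyers' price falls by P* − Pb = 89 − 83 = 6; sellers' price rises by Ps − P* = 104 − 89 = 15.
So consumers capture 6/21 = 2/7 of each unit of subsidy.

Consumer share = 2/7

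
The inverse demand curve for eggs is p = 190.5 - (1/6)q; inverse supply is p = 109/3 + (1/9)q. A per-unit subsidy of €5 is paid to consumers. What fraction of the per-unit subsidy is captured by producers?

Producer share = 0.4

Pre-subsidy: 190.5 - (1/6)q = 109/3 + (1/9)q gives q* = 555 and p* = 98.
With the rebate, buyers effectively pay pb = ps − 5, where ps is the price sellers receive.
On the curves, pb = 190.5 - (1/6)q and ps = 109/3 + (1/9)q; the wedge ps − pb = 5 gives 109/3 + (1/9)q − (190.5 - (1/6)q) = 5, so q' = 573.
Then pb = 190.5 − (1/6)·573 = 95 and ps = 109/3 + (1/9)·573 = 100.
Buyers' price falls by p* − pb = 98 − 95 = 3; sellers' price rises by ps − p* = 100 − 98 = 2.
So producers capture 2/5 = 0.4 of each unit of subsidy.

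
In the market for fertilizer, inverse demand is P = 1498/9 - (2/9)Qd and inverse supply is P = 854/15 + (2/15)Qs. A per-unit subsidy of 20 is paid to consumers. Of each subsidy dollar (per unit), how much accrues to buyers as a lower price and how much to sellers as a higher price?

Pre-subsidy: 1498/9 - (2/9)Q = 854/15 + (2/15)Q gives Q* = 308 and P* = 98.
With the rebate, buyers effectively pay Pb = Ps − 20, where Ps is the price sellers receive.
On the curves, Pb = 1498/9 - (2/9)Q and Ps = 854/15 + (2/15)Q; the wedge Ps − Pb = 20 gives 854/15 + (2/15)Q − (1498/9 - (2/9)Q) = 20, so Q' = 364.25.
Then Pb = 1498/9 − (2/9)·364.25 = 85.5 and Ps = 854/15 + (2/15)·364.25 = 105.5.
Buyers' price falls by P* − Pb = 98 − 85.5 = 12.5; sellers' price rises by Ps − P* = 105.5 − 98 = 7.5.

Buyers gain 12.5 per unit; sellers gain 7.5 per unit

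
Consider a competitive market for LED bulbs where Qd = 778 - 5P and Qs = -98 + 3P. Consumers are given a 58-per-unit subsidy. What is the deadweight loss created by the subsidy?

Pre-subsidy: 778 - 5P = -98 + 3P gives P* = 109.5, Q* = 230.5.
With the rebate, buyers effectively pay Pb = Ps − 58, where Ps is the price sellers receive.
Demand in terms of Ps becomes Qd = 778 − 5(Ps − 58) = 1068 - 5Ps. Setting this equal to supply: 1068 - 5Ps = -98 + 3Ps, so Ps = 145.75.
Buyers pay Pb = 145.75 − 58 = 87.75; Q' = -98 + 3·145.75 = 339.25.
The subsidy expands output by 339.25 − 230.5 = 108.75 past the efficient level; on those units the gap between marginal cost and willingness to pay runs from 0 up to 58.
DWL = ½ × 58 × 108.75 = 3153.75.

Deadweight loss = 3153.75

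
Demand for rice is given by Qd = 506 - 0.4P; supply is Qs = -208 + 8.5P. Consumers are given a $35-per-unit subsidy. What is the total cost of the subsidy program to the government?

Government cost = 1517880/89

Pre-subsidy: 506 - 0.4P = -208 + 8.5P gives P* = 7140/89, Q* = 42178/89.
With the rebate, buyers effectively pay Pb = Ps − 35, where Ps is the price sellers receive.
Demand in terms of Ps becomes Qd = 506 − 0.4(Ps − 35) = 520 - 0.4Ps. Setting this equal to supply: 520 - 0.4Ps = -208 + 8.5Ps, so Ps = 7280/89.
Buyers pay Pb = 7280/89 − 35 = 4165/89; Q' = -208 + 8.5·(7280/89) = 43368/89.
Government outlay = subsidy × quantity = 35 × 43368/89 = 1517880/89.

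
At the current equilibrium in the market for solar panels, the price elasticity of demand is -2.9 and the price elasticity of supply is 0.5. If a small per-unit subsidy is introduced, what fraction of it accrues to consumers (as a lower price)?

Consumer share = 5/34

For a small subsidy around the equilibrium, the benefit split depends on the relative slopes, which at a point are proportional to the elasticities.
Buyer share = εs/(εs + |εd|) = 0.5/(0.5 + 2.9) = 5/34; seller share = |εd|/(εs + |εd|) = 29/34.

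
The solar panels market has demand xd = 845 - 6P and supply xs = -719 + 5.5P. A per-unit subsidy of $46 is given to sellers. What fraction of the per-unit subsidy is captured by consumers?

Consumer share = 11/23

Pre-subsidy: 845 - 6P = -719 + 5.5P gives P* = 136, x* = 29.
With the subsidy, sellers receive Ps = Pb + 46 for each unit, where Pb is the price buyers pay.
Supply in terms of Pb becomes xs = -719 + 5.5(Pb + 46) = -466 + 5.5Pb. Setting this equal to demand: 845 - 6Pb = -466 + 5.5Pb, so Pb = 114.
Sellers receive Ps = 114 + 46 = 160; x' = 845 − 6·114 = 161.
Buyers' price falls by P* − Pb = 136 − 114 = 22; sellers' price rises by Ps − P* = 160 − 136 = 24.
So consumers capture 22/46 = 11/23 of each unit of subsidy.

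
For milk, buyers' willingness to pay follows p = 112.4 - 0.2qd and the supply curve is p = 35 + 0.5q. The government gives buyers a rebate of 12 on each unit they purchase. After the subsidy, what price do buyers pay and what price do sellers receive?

Buyers pay 608/7; sellers receive 692/7

Pre-subsidy: 112.4 - 0.2q = 35 + 0.5q gives q* = 774/7 and p* = 632/7.
With the rebate, buyers effectively pay pb = ps − 12, where ps is the price sellers receive.
On the curves, pb = 112.4 - 0.2q and ps = 35 + 0.5q; the wedge ps − pb = 12 gives 35 + 0.5q − (112.4 - 0.2q) = 12, so q' = 894/7.
Then pb = 112.4 − 0.2·(894/7) = 608/7 and ps = 35 + 0.5·(894/7) = 692/7.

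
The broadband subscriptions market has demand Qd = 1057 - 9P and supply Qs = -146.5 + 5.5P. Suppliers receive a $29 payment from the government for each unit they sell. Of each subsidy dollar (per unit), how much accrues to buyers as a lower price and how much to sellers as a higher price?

Pre-subsidy: 1057 - 9P = -146.5 + 5.5P gives P* = 83, Q* = 310.
With the subsidy, sellers receive Ps = Pb + 29 for each unit, where Pb is the price buyers pay.
Supply in terms of Pb becomes Qs = -146.5 + 5.5(Pb + 29) = 13 + 5.5Pb. Setting this equal to demand: 1057 - 9Pb = 13 + 5.5Pb, so Pb = 72.
Sellers receive Ps = 72 + 29 = 101; Q' = 1057 − 9·72 = 409.
Buyers' price falls by P* − Pb = 83 − 72 = 11; sellers' price rises by Ps − P* = 101 − 83 = 18.

Buyers gain $11 per unit; sellers gain $18 per unit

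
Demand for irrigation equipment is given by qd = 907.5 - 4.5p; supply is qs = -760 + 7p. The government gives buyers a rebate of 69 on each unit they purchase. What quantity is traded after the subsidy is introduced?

q' = 444

Pre-subsidy: 907.5 - 4.5p = -760 + 7p gives p* = 145, q* = 255.
With the rebate, buyers effectively pay pb = ps − 69, where ps is the price sellers receive.
Demand in terms of ps becomes qd = 907.5 − 4.5(ps − 69) = 1218 - 4.5ps. Setting this equal to supply: 1218 - 4.5ps = -760 + 7ps, so ps = 172.
Buyers pay pb = 172 − 69 = 103; q' = -760 + 7·172 = 444.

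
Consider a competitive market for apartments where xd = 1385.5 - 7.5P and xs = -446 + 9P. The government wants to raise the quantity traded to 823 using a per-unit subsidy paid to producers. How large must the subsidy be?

Required subsidy s = 66 per unit

At x = 823, invert demand for the buyer price: Pb = (1385.5 − 823)/7.5 = 75; invert supply for the seller price: Ps = (823 − (-446))/9 = 141.
The subsidy must fill the gap: s = Ps − Pb = 141 − 75 = 66.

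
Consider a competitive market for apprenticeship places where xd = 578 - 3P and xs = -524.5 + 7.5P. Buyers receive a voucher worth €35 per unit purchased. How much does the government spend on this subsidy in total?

Government cost = €11830

Pre-subsidy: 578 - 3P = -524.5 + 7.5P gives P* = 105, x* = 263.
With the rebate, buyers effectively pay Pb = Ps − 35, where Ps is the price sellers receive.
Demand in terms of Ps becomes xd = 578 − 3(Ps − 35) = 683 - 3Ps. Setting this equal to supply: 683 - 3Ps = -524.5 + 7.5Ps, so Ps = 115.
Buyers pay Pb = 115 − 35 = 80; x' = -524.5 + 7.5·115 = 338.
Government outlay = subsidy × quantity = 35 × 338 = 11830.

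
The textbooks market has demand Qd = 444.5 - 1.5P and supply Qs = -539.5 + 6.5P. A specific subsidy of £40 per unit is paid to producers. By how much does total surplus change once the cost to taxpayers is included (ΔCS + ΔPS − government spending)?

Pre-subsidy: 444.5 - 1.5P = -539.5 + 6.5P gives P* = 123, Q* = 260.
With the subsidy, sellers receive Ps = Pb + 40 for each unit, where Pb is the price buyers pay.
Supply in terms of Pb becomes Qs = -539.5 + 6.5(Pb + 40) = -279.5 + 6.5Pb. Setting this equal to demand: 444.5 - 1.5Pb = -279.5 + 6.5Pb, so Pb = 90.5.
Sellers receive Ps = 90.5 + 40 = 130.5; Q' = 444.5 − 1.5·90.5 = 308.75.
ΔCS = ½(260 + 308.75)(123 − 90.5) = 9242.1875; ΔPS = ½(260 + 308.75)(130.5 − 123) = 2132.8125.
Government spending = 40 × 308.75 = 12350.
Net change = 9242.1875 + 2132.8125 − 12350 = -975. The loss equals the DWL triangle ½·40·48.75.

Net change in total surplus = -£975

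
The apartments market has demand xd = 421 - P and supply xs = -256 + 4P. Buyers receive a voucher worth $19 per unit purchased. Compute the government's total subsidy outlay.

Pre-subsidy: 421 - P = -256 + 4P gives P* = 135.4, x* = 285.6.
With the rebate, buyers effectively pay Pb = Ps − 19, where Ps is the price sellers receive.
Demand in terms of Ps becomes xd = 421 − 1(Ps − 19) = 440 - Ps. Setting this equal to supply: 440 - Ps = -256 + 4Ps, so Ps = 139.2.
Buyers pay Pb = 139.2 − 19 = 120.2; x' = -256 + 4·139.2 = 300.8.
Government outlay = subsidy × quantity = 19 × 300.8 = 5715.2.

Government cost = $5715.2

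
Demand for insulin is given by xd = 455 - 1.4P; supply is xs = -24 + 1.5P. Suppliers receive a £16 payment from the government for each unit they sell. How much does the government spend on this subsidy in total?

Pre-subsidy: 455 - 1.4P = -24 + 1.5P gives P* = 4790/29, x* = 6489/29.
With the subsidy, sellers receive Ps = Pb + 16 for each unit, where Pb is the price buyers pay.
Supply in terms of Pb becomes xs = -24 + 1.5(Pb + 16) = 0 + 1.5Pb. Setting this equal to demand: 455 - 1.4Pb = 0 + 1.5Pb, so Pb = 4550/29.
Sellers receive Ps = 4550/29 + 16 = 5014/29; x' = 455 − 1.4·(4550/29) = 6825/29.
Government outlay = subsidy × quantity = 16 × 6825/29 = 109200/29.

Government cost = 109200/29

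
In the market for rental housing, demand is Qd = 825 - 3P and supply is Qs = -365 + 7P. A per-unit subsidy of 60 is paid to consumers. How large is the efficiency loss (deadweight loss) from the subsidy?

Deadweight loss = 3780

Pre-subsidy: 825 - 3P = -365 + 7P gives P* = 119, Q* = 468.
With the rebate, buyers effectively pay Pb = Ps − 60, where Ps is the price sellers receive.
Demand in terms of Ps becomes Qd = 825 − 3(Ps − 60) = 1005 - 3Ps. Setting this equal to supply: 1005 - 3Ps = -365 + 7Ps, so Ps = 137.
Buyers pay Pb = 137 − 60 = 77; Q' = -365 + 7·137 = 594.
The subsidy expands output by 594 − 468 = 126 past the efficient level; on those units the gap between marginal cost and willingness to pay runs from 0 up to 60.
DWL = ½ × 60 × 126 = 3780.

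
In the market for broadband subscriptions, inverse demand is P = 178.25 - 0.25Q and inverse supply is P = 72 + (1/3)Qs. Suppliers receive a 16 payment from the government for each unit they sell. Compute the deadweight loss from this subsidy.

Deadweight loss = 1536/7

Pre-subsidy: 178.25 - 0.25Q = 72 + (1/3)Q gives Q* = 1275/7 and P* = 929/7.
With the subsidy, sellers receive Ps = Pb + 16 for each unit, where Pb is the price buyers pay.
On the curves, Pb = 178.25 - 0.25Q and Ps = 72 + (1/3)Q; the wedge Ps − Pb = 16 gives 72 + (1/3)Q − (178.25 - 0.25Q) = 16, so Q' = 1467/7.
Then Pb = 178.25 − 0.25·(1467/7) = 881/7 and Ps = 72 + (1/3)·(1467/7) = 993/7.
The subsidy expands output by 1467/7 − 1275/7 = 192/7 past the efficient level; on those units the gap between marginal cost and willingness to pay runs from 0 up to 16.
DWL = ½ × 16 × 192/7 = 1536/7.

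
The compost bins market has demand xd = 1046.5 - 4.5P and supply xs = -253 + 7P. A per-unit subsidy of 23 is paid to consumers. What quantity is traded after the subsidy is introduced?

Pre-subsidy: 1046.5 - 4.5P = -253 + 7P gives P* = 113, x* = 538.
With the rebate, buyers effectively pay Pb = Ps − 23, where Ps is the price sellers receive.
Demand in terms of Ps becomes xd = 1046.5 − 4.5(Ps − 23) = 1150 - 4.5Ps. Setting this equal to supply: 1150 - 4.5Ps = -253 + 7Ps, so Ps = 122.
Buyers pay Pb = 122 − 23 = 99; x' = -253 + 7·122 = 601.

x' = 601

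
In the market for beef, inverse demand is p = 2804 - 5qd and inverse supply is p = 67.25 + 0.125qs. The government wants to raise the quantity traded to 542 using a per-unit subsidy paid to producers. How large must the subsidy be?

Required subsidy s = 41 per unit

At q = 542, from the demand curve buyers pay pb = 2804 − 5·542 = 94; from the supply curve sellers need ps = 67.25 + 0.125·542 = 135.
The subsidy must fill the gap: s = ps − pb = 135 − 94 = 41.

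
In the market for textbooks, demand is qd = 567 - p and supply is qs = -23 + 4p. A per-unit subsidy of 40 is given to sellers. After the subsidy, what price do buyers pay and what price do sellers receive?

Buyers pay 86; sellers receive 126

Pre-subsidy: 567 - p = -23 + 4p gives p* = 118, q* = 449.
With the subsidy, sellers receive ps = pb + 40 for each unit, where pb is the price buyers pay.
Supply in terms of pb becomes qs = -23 + 4(pb + 40) = 137 + 4pb. Setting this equal to demand: 567 - pb = 137 + 4pb, so pb = 86.
Sellers receive ps = 86 + 40 = 126; q' = 567 − 1·86 = 481.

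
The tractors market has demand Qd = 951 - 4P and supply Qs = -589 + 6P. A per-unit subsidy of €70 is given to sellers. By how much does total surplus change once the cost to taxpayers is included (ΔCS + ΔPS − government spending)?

Net change in total surplus = -€5880

Pre-subsidy: 951 - 4P = -589 + 6P gives P* = 154, Q* = 335.
With the subsidy, sellers receive Ps = Pb + 70 for each unit, where Pb is the price buyers pay.
Supply in terms of Pb becomes Qs = -589 + 6(Pb + 70) = -169 + 6Pb. Setting this equal to demand: 951 - 4Pb = -169 + 6Pb, so Pb = 112.
Sellers receive Ps = 112 + 70 = 182; Q' = 951 − 4·112 = 503.
ΔCS = ½(335 + 503)(154 − 112) = 17598; ΔPS = ½(335 + 503)(182 − 154) = 11732.
Government spending = 70 × 503 = 35210.
Net change = 17598 + 11732 − 35210 = -5880. The loss equals the DWL triangle ½·70·168.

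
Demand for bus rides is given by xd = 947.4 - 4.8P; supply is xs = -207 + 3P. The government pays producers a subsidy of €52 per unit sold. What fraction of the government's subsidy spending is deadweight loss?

Pre-subsidy: 947.4 - 4.8P = -207 + 3P gives P* = 148, x* = 237.
With the subsidy, sellers receive Ps = Pb + 52 for each unit, where Pb is the price buyers pay.
Supply in terms of Pb becomes xs = -207 + 3(Pb + 52) = -51 + 3Pb. Setting this equal to demand: 947.4 - 4.8Pb = -51 + 3Pb, so Pb = 128.
Sellers receive Ps = 128 + 52 = 180; x' = 947.4 − 4.8·128 = 333.
ΔCS = ½(237 + 333)(148 − 128) = 5700; ΔPS = ½(237 + 333)(180 − 148) = 9120.
Government spending = 52 × 333 = 17316.
DWL = ½ × 52 × (333 − 237) = 2496; fraction = 2496 / 17316 = 16/111.

DWL / government spending = 16/111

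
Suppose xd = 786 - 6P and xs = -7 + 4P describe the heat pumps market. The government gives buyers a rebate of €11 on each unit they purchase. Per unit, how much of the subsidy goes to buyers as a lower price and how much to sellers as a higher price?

Buyers gain €4.4 per unit; sellers gain €6.6 per unit

Pre-subsidy: 786 - 6P = -7 + 4P gives P* = 79.3, x* = 310.2.
With the rebate, buyers effectively pay Pb = Ps − 11, where Ps is the price sellers receive.
Demand in terms of Ps becomes xd = 786 − 6(Ps − 11) = 852 - 6Ps. Setting this equal to supply: 852 - 6Ps = -7 + 4Ps, so Ps = 85.9.
Buyers pay Pb = 85.9 − 11 = 74.9; x' = -7 + 4·85.9 = 336.6.
Buyers' price falls by P* − Pb = 79.3 − 74.9 = 4.4; sellers' price rises by Ps − P* = 85.9 − 79.3 = 6.6.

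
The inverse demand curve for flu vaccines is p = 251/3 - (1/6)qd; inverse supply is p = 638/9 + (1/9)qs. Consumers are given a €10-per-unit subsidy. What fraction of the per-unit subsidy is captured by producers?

Pre-subsidy: 251/3 - (1/6)q = 638/9 + (1/9)q gives q* = 46 and p* = 76.
With the rebate, buyers effectively pay pb = ps − 10, where ps is the price sellers receive.
On the curves, pb = 251/3 - (1/6)q and ps = 638/9 + (1/9)q; the wedge ps − pb = 10 gives 638/9 + (1/9)q − (251/3 - (1/6)q) = 10, so q' = 82.
Then pb = 251/3 − (1/6)·82 = 70 and ps = 638/9 + (1/9)·82 = 80.
Buyers' price falls by p* − pb = 76 − 70 = 6; sellers' price rises by ps − p* = 80 − 76 = 4.
So producers capture 4/10 = 0.4 of each unit of subsidy.

Producer share = 0.4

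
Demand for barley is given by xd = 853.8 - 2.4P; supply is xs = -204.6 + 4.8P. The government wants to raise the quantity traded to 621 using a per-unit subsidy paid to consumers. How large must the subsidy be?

Required subsidy s = 75 per unit

At x = 621, invert demand for the buyer price: Pb = (853.8 − 621)/2.4 = 97; invert supply for the seller price: Ps = (621 − (-204.6))/4.8 = 172.
The subsidy must fill the gap: s = Ps − Pb = 172 − 97 = 75.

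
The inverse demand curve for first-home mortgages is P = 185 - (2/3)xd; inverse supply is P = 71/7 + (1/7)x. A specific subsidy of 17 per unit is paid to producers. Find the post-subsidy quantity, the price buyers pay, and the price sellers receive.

x' = 237; buyers pay 27; sellers receive 44

Pre-subsidy: 185 - (2/3)x = 71/7 + (1/7)x gives x* = 216 and P* = 41.
With the subsidy, sellers receive Ps = Pb + 17 for each unit, where Pb is the price buyers pay.
On the curves, Pb = 185 - (2/3)x and Ps = 71/7 + (1/7)x; the wedge Ps − Pb = 17 gives 71/7 + (1/7)x − (185 - (2/3)x) = 17, so x' = 237.
Then Pb = 185 − (2/3)·237 = 27 and Ps = 71/7 + (1/7)·237 = 44.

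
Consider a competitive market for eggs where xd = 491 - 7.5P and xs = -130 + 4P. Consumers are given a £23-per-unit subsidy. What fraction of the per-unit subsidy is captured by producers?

Pre-subsidy: 491 - 7.5P = -130 + 4P gives P* = 54, x* = 86.
With the rebate, buyers effectively pay Pb = Ps − 23, where Ps is the price sellers receive.
Demand in terms of Ps becomes xd = 491 − 7.5(Ps − 23) = 663.5 - 7.5Ps. Setting this equal to supply: 663.5 - 7.5Ps = -130 + 4Ps, so Ps = 69.
Buyers pay Pb = 69 − 23 = 46; x' = -130 + 4·69 = 146.
Buyers' price falls by P* − Pb = 54 − 46 = 8; sellers' price rises by Ps − P* = 69 − 54 = 15.
So producers capture 15/23 = 15/23 of each unit of subsidy.

Producer share = 15/23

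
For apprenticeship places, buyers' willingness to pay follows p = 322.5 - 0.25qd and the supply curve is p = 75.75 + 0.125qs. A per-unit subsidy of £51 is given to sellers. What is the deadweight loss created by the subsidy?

Pre-subsidy: 322.5 - 0.25q = 75.75 + 0.125q gives q* = 658 and p* = 158.
With the subsidy, sellers receive ps = pb + 51 for each unit, where pb is the price buyers pay.
On the curves, pb = 322.5 - 0.25q and ps = 75.75 + 0.125q; the wedge ps − pb = 51 gives 75.75 + 0.125q − (322.5 - 0.25q) = 51, so q' = 794.
Then pb = 322.5 − 0.25·794 = 124 and ps = 75.75 + 0.125·794 = 175.
The subsidy expands output by 794 − 658 = 136 past the efficient level; on those units the gap between marginal cost and willingness to pay runs from 0 up to 51.
DWL = ½ × 51 × 136 = 3468.

Deadweight loss = £3468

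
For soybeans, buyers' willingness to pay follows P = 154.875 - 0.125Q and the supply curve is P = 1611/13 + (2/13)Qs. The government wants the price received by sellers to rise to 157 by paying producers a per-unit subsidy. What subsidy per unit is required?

At a seller price of 157, quantity supplied is -805.5 + 6.5·157 = 215.
Buyers absorb 215 only when they pay Pb = 154.875 − 0.125·215 = 128.
s = Ps − Pb = 157 − 128 = 29.

Required subsidy s = 29 per unit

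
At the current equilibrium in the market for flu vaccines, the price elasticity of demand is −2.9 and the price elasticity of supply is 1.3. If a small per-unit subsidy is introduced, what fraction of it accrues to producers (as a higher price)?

Producer share = 29/42

For a small subsidy around the equilibrium, the benefit split depends on the relative slopes, which at a point are proportional to the elasticities.
Buyer share = εs/(εs + |εd|) = 1.3/(1.3 + 2.9) = 13/42; seller share = |εd|/(εs + |εd|) = 29/42.
So producers capture 29/42 of the subsidy.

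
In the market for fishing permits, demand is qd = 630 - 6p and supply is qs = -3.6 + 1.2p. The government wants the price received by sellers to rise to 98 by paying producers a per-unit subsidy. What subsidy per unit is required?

Required subsidy s = 12 per unit

At a seller price of 98, quantity supplied is -3.6 + 1.2·98 = 114.
Buyers absorb 114 only when they pay pb with 630 − 6·pb = 114, i.e. pb = 86.
s = ps − pb = 98 − 86 = 12.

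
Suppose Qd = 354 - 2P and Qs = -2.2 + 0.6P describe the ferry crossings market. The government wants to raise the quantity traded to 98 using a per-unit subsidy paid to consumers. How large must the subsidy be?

At Q = 98, invert demand for the buyer price: Pb = (354 − 98)/2 = 128; invert supply for the seller price: Ps = (98 − (-2.2))/0.6 = 167.
The subsidy must fill the gap: s = Ps − Pb = 167 − 128 = 39.

Required subsidy s = 39 per unit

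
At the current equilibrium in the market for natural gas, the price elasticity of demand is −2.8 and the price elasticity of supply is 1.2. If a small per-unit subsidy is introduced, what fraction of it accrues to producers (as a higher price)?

For a small subsidy around the equilibrium, the benefit split depends on the relative slopes, which at a point are proportional to the elasticities.
Buyer share = εs/(εs + |εd|) = 1.2/(1.2 + 2.8) = 0.3; seller share = |εd|/(εs + |εd|) = 0.7.
So producers capture 0.7 of the subsidy.

Producer share = 0.7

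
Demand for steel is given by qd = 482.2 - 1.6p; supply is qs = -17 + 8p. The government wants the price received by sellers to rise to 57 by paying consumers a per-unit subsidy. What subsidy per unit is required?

Required subsidy s = 30 per unit

At a seller price of 57, quantity supplied is -17 + 8·57 = 439.
Buyers absorb 439 only when they pay pb with 482.2 − 1.6·pb = 439, i.e. pb = 27.
s = ps − pb = 57 − 27 = 30.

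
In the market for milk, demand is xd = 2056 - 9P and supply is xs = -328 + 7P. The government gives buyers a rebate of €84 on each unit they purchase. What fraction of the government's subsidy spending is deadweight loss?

DWL / government spending = 1323/8366

Pre-subsidy: 2056 - 9P = -328 + 7P gives P* = 149, x* = 715.
With the rebate, buyers effectively pay Pb = Ps − 84, where Ps is the price sellers receive.
Demand in terms of Ps becomes xd = 2056 − 9(Ps − 84) = 2812 - 9Ps. Setting this equal to supply: 2812 - 9Ps = -328 + 7Ps, so Ps = 196.25.
Buyers pay Pb = 196.25 − 84 = 112.25; x' = -328 + 7·196.25 = 1045.75.
ΔCS = ½(715 + 1045.75)(149 − 112.25) = 32353.78125; ΔPS = ½(715 + 1045.75)(196.25 − 149) = 41597.71875.
Government spending = 84 × 1045.75 = 87843.
DWL = ½ × 84 × (1045.75 − 715) = 13891.5; fraction = 13891.5 / 87843 = 1323/8366.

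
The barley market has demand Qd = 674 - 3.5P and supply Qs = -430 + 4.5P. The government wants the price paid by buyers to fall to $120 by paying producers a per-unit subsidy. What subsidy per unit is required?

At a buyer price of 120, quantity demanded is 674 − 3.5·120 = 254.
Sellers supply 254 only when they receive Ps with -430 + 4.5·Ps = 254, i.e. Ps = 152.
s = Ps − Pb = 152 − 120 = 32.

Required subsidy s = $32 per unit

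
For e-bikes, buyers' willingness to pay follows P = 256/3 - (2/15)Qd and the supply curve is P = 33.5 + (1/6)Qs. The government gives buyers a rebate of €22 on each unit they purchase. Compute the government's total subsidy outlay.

Pre-subsidy: 256/3 - (2/15)Q = 33.5 + (1/6)Q gives Q* = 1555/9 and P* = 1682/27.
With the rebate, buyers effectively pay Pb = Ps − 22, where Ps is the price sellers receive.
On the curves, Pb = 256/3 - (2/15)Q and Ps = 33.5 + (1/6)Q; the wedge Ps − Pb = 22 gives 33.5 + (1/6)Q − (256/3 - (2/15)Q) = 22, so Q' = 2215/9.
Then Pb = 256/3 − (2/15)·(2215/9) = 1418/27 and Ps = 33.5 + (1/6)·(2215/9) = 2012/27.
Government outlay = subsidy × quantity = 22 × 2215/9 = 48730/9.

Government cost = 48730/9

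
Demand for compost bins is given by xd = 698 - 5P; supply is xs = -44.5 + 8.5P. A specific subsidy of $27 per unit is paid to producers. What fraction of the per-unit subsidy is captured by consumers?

Consumer share = 17/27

Pre-subsidy: 698 - 5P = -44.5 + 8.5P gives P* = 55, x* = 423.
With the subsidy, sellers receive Ps = Pb + 27 for each unit, where Pb is the price buyers pay.
Supply in terms of Pb becomes xs = -44.5 + 8.5(Pb + 27) = 185 + 8.5Pb. Setting this equal to demand: 698 - 5Pb = 185 + 8.5Pb, so Pb = 38.
Sellers receive Ps = 38 + 27 = 65; x' = 698 − 5·38 = 508.
Buyers' price falls by P* − Pb = 55 − 38 = 17; sellers' price rises by Ps − P* = 65 − 55 = 10.
So consumers capture 17/27 = 17/27 of each unit of subsidy.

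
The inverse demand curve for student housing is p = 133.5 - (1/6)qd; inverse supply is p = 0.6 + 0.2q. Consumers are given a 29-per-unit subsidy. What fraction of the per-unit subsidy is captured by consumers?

Consumer share = 5/11

Pre-subsidy: 133.5 - (1/6)q = 0.6 + 0.2q gives q* = 3987/11 and p* = 804/11.
With the rebate, buyers effectively pay pb = ps − 29, where ps is the price sellers receive.
On the curves, pb = 133.5 - (1/6)q and ps = 0.6 + 0.2q; the wedge ps − pb = 29 gives 0.6 + 0.2q − (133.5 - (1/6)q) = 29, so q' = 4857/11.
Then pb = 133.5 − (1/6)·(4857/11) = 659/11 and ps = 0.6 + 0.2·(4857/11) = 978/11.
Buyers' price falls by p* − pb = 804/11 − 659/11 = 145/11; sellers' price rises by ps − p* = 978/11 − 804/11 = 174/11.
So consumers capture (145/11)/29 = 5/11 of each unit of subsidy.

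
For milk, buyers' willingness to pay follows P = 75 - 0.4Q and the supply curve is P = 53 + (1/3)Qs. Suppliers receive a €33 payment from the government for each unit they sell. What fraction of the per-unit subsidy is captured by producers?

Producer share = 5/11

Pre-subsidy: 75 - 0.4Q = 53 + (1/3)Q gives Q* = 30 and P* = 63.
With the subsidy, sellers receive Ps = Pb + 33 for each unit, where Pb is the price buyers pay.
On the curves, Pb = 75 - 0.4Q and Ps = 53 + (1/3)Q; the wedge Ps − Pb = 33 gives 53 + (1/3)Q − (75 - 0.4Q) = 33, so Q' = 75.
Then Pb = 75 − 0.4·75 = 45 and Ps = 53 + (1/3)·75 = 78.
Buyers' price falls by P* − Pb = 63 − 45 = 18; sellers' price rises by Ps − P* = 78 − 63 = 15.
So producers capture 15/33 = 5/11 of each unit of subsidy.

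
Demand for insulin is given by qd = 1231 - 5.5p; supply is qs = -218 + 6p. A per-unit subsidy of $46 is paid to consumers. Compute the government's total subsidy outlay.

Pre-subsidy: 1231 - 5.5p = -218 + 6p gives p* = 126, q* = 538.
With the rebate, buyers effectively pay pb = ps − 46, where ps is the price sellers receive.
Demand in terms of ps becomes qd = 1231 − 5.5(ps − 46) = 1484 - 5.5ps. Setting this equal to supply: 1484 - 5.5ps = -218 + 6ps, so ps = 148.
Buyers pay pb = 148 − 46 = 102; q' = -218 + 6·148 = 670.
Government outlay = subsidy × quantity = 46 × 670 = 30820.

Government cost = $30820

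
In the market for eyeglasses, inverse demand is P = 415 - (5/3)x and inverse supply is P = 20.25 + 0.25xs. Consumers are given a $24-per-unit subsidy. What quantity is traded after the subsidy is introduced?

x' = 5025/23

Pre-subsidy: 415 - (5/3)x = 20.25 + 0.25x gives x* = 4737/23 and P* = 1650/23.
With the rebate, buyers effectively pay Pb = Ps − 24, where Ps is the price sellers receive.
On the curves, Pb = 415 - (5/3)x and Ps = 20.25 + 0.25x; the wedge Ps − Pb = 24 gives 20.25 + 0.25x − (415 - (5/3)x) = 24, so x' = 5025/23.
Then Pb = 415 − (5/3)·(5025/23) = 1170/23 and Ps = 20.25 + 0.25·(5025/23) = 1722/23.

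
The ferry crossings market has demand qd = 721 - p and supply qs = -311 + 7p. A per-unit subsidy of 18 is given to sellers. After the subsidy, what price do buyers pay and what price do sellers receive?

Pre-subsidy: 721 - p = -311 + 7p gives p* = 129, q* = 592.
With the subsidy, sellers receive ps = pb + 18 for each unit, where pb is the price buyers pay.
Supply in terms of pb becomes qs = -311 + 7(pb + 18) = -185 + 7pb. Setting this equal to demand: 721 - pb = -185 + 7pb, so pb = 113.25.
Sellers receive ps = 113.25 + 18 = 131.25; q' = 721 − 1·113.25 = 607.75.

Buyers pay 113.25; sellers receive 131.25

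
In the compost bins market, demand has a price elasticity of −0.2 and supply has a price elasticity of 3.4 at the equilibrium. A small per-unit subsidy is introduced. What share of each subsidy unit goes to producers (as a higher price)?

Producer share = 1/18

For a small subsidy around the equilibrium, the benefit split depends on the relative slopes, which at a point are proportional to the elasticities.
Buyer share = εs/(εs + |εd|) = 3.4/(3.4 + 0.2) = 17/18; seller share = |εd|/(εs + |εd|) = 1/18.
So producers capture 1/18 of the subsidy.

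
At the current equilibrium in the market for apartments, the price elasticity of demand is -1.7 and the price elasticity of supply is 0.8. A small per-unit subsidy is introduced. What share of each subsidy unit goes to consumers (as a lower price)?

Consumer share = 0.32

For a small subsidy around the equilibrium, the benefit split depends on the relative slopes, which at a point are proportional to the elasticities.
Buyer share = εs/(εs + |εd|) = 0.8/(0.8 + 1.7) = 0.32; seller share = |εd|/(εs + |εd|) = 0.68.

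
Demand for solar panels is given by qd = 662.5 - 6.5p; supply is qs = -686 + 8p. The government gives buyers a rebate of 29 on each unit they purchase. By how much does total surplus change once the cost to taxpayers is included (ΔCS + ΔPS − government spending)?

Net change in total surplus = -1508

Pre-subsidy: 662.5 - 6.5p = -686 + 8p gives p* = 93, q* = 58.
With the rebate, buyers effectively pay pb = ps − 29, where ps is the price sellers receive.
Demand in terms of ps becomes qd = 662.5 − 6.5(ps − 29) = 851 - 6.5ps. Setting this equal to supply: 851 - 6.5ps = -686 + 8ps, so ps = 106.
Buyers pay pb = 106 − 29 = 77; q' = -686 + 8·106 = 162.
ΔCS = ½(58 + 162)(93 − 77) = 1760; ΔPS = ½(58 + 162)(106 − 93) = 1430.
Government spending = 29 × 162 = 4698.
Net change = 1760 + 1430 − 4698 = -1508. The loss equals the DWL triangle ½·29·104.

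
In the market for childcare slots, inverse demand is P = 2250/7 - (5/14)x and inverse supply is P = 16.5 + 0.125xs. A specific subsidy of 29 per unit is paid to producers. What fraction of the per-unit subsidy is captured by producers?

Pre-subsidy: 2250/7 - (5/14)x = 16.5 + 0.125x gives x* = 5692/9 and P* = 860/9.
With the subsidy, sellers receive Ps = Pb + 29 for each unit, where Pb is the price buyers pay.
On the curves, Pb = 2250/7 - (5/14)x and Ps = 16.5 + 0.125x; the wedge Ps − Pb = 29 gives 16.5 + 0.125x − (2250/7 - (5/14)x) = 29, so x' = 18700/27.
Then Pb = 2250/7 − (5/14)·(18700/27) = 2000/27 and Ps = 16.5 + 0.125·(18700/27) = 2783/27.
Buyers' price falls by P* − Pb = 860/9 − 2000/27 = 580/27; sellers' price rises by Ps − P* = 2783/27 − 860/9 = 203/27.
So producers capture (203/27)/29 = 7/27 of each unit of subsidy.

Producer share = 7/27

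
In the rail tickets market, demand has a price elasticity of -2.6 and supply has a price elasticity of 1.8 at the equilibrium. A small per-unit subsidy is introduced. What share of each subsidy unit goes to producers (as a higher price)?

For a small subsidy around the equilibrium, the benefit split depends on the relative slopes, which at a point are proportional to the elasticities.
Buyer share = εs/(εs + |εd|) = 1.8/(1.8 + 2.6) = 9/22; seller share = |εd|/(εs + |εd|) = 13/22.
So producers capture 13/22 of the subsidy.

Producer share = 13/22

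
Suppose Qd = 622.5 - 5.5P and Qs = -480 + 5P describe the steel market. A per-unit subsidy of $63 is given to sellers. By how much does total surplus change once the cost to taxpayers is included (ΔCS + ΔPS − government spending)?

Pre-subsidy: 622.5 - 5.5P = -480 + 5P gives P* = 105, Q* = 45.
With the subsidy, sellers receive Ps = Pb + 63 for each unit, where Pb is the price buyers pay.
Supply in terms of Pb becomes Qs = -480 + 5(Pb + 63) = -165 + 5Pb. Setting this equal to demand: 622.5 - 5.5Pb = -165 + 5Pb, so Pb = 75.
Sellers receive Ps = 75 + 63 = 138; Q' = 622.5 − 5.5·75 = 210.
ΔCS = ½(45 + 210)(105 − 75) = 3825; ΔPS = ½(45 + 210)(138 − 105) = 4207.5.
Government spending = 63 × 210 = 13230.
Net change = 3825 + 4207.5 − 13230 = -5197.5. The loss equals the DWL triangle ½·63·165.

Net change in total surplus = -$5197.5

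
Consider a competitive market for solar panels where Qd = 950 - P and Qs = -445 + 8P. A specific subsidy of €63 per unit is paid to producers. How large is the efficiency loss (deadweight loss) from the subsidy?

Deadweight loss = €1764

Pre-subsidy: 950 - P = -445 + 8P gives P* = 155, Q* = 795.
With the subsidy, sellers receive Ps = Pb + 63 for each unit, where Pb is the price buyers pay.
Supply in terms of Pb becomes Qs = -445 + 8(Pb + 63) = 59 + 8Pb. Setting this equal to demand: 950 - Pb = 59 + 8Pb, so Pb = 99.
Sellers receive Ps = 99 + 63 = 162; Q' = 950 − 1·99 = 851.
The subsidy expands output by 851 − 795 = 56 past the efficient level; on those units the gap between marginal cost and willingness to pay runs from 0 up to 63.
DWL = ½ × 63 × 56 = 1764.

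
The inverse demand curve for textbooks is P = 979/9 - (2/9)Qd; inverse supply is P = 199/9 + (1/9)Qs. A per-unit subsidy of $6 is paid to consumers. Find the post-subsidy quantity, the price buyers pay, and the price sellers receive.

Pre-subsidy: 979/9 - (2/9)Q = 199/9 + (1/9)Q gives Q* = 260 and P* = 51.
With the rebate, buyers effectively pay Pb = Ps − 6, where Ps is the price sellers receive.
On the curves, Pb = 979/9 - (2/9)Q and Ps = 199/9 + (1/9)Q; the wedge Ps − Pb = 6 gives 199/9 + (1/9)Q − (979/9 - (2/9)Q) = 6, so Q' = 278.
Then Pb = 979/9 − (2/9)·278 = 47 and Ps = 199/9 + (1/9)·278 = 53.

Q' = 278; buyers pay $47; sellers receive $53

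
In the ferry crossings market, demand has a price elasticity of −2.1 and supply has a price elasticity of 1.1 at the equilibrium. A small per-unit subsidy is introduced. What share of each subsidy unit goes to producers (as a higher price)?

For a small subsidy around the equilibrium, the benefit split depends on the relative slopes, which at a point are proportional to the elasticities.
Buyer share = εs/(εs + |εd|) = 1.1/(1.1 + 2.1) = 0.34375; seller share = |εd|/(εs + |εd|) = 0.65625.
So producers capture 0.65625 of the subsidy.

Producer share = 0.65625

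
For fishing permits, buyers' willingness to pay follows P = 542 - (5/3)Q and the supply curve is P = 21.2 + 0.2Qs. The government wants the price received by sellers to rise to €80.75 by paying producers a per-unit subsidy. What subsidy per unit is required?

Required subsidy s = €35 per unit

At a seller price of 80.75, quantity supplied is -106 + 5·80.75 = 297.75.
Buyers absorb 297.75 only when they pay Pb = 542 − (5/3)·297.75 = 45.75.
s = Ps − Pb = 80.75 − 45.75 = 35.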